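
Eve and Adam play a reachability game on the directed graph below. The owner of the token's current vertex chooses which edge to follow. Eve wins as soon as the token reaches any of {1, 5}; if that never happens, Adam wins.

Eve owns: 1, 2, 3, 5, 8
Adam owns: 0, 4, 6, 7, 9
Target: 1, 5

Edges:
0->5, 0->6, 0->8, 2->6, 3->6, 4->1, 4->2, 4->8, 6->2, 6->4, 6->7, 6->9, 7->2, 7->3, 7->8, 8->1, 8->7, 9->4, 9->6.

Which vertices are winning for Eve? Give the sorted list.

A0 = {1, 5}
A1: add {8} — 8 (Eve) has 8→1.
A2 = A1; e.g. 0 (Adam) can still go to 6. Fixed point.
Eve's winning region = {1, 5, 8}.

1, 5, 8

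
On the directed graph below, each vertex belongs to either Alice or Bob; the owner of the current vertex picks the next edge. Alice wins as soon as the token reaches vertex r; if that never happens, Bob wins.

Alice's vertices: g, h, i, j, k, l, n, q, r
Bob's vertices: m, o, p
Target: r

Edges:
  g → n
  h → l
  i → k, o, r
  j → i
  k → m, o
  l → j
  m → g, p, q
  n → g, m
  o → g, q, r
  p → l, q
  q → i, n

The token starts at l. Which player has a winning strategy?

A0 = {r}
A1: add {i} — i (Alice) has i→r.
A2: add {j, q} — j (Alice) has j→i; q (Alice) has q→i.
A3: add {l} — l (Alice) has l→j.
l ∈ A3, so Alice can force the target.

Alice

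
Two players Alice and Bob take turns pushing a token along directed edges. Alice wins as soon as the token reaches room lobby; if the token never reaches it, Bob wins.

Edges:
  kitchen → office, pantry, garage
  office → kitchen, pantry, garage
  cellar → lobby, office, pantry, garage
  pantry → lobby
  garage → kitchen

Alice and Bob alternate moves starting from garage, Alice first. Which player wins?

Bob

Track states (vertex, player-to-move).
A0 = {(lobby,Alice), (lobby,Bob)}
A1: add {(cellar,Alice), (pantry,Alice), (pantry,Bob)}.
A2: add {(kitchen,Alice), (office,Alice)}.
A3: add {(garage,Bob)}.
A4 = A3; e.g. (kitchen,Bob) stays out. (garage,Alice) never enters ⇒ Bob avoids the target.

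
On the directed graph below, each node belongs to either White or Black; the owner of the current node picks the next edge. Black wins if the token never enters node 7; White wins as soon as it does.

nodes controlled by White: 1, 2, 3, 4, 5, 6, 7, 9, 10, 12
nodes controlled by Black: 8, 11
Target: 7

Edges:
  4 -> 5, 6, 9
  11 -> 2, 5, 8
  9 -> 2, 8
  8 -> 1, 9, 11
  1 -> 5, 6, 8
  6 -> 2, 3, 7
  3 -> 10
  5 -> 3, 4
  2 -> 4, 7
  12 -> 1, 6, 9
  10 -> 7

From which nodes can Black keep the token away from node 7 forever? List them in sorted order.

A0 = {7}
A1: add {2, 6, 10} — 2 (White) has 2→7; 6 (White) has 6→7; 10 (White) has 10→7.
A2: add {1, 3, 4, 9, 12} — 1 (White) has 1→6; 3 (White) has 3→10; 4 (White) has 4→6; 9 (White) has 9→2; 12 (White) has 12→6.
A3: add {5} — 5 (White) has 5→3.
A4 = A3; e.g. 8 (Black) can still go to 11. Fixed point.
White's attractor = {1, 2, 3, 4, 5, 6, 7, 9, 10, 12}; Black avoids the target exactly from the complement.

8, 11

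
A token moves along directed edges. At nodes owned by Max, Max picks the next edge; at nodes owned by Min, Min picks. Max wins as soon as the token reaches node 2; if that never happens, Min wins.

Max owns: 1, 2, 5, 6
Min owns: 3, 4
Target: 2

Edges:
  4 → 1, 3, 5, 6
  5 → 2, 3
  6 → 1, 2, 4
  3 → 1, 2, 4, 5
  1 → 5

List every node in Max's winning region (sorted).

1, 2, 5, 6

A0 = {2}
A1: add {5, 6} — 5 (Max) has 5→2; 6 (Max) has 6→2.
A2: add {1} — 1 (Max) has 1→5.
A3 = A2; e.g. 3 (Min) can still go to 4. Fixed point.
Max's winning region = {1, 2, 5, 6}.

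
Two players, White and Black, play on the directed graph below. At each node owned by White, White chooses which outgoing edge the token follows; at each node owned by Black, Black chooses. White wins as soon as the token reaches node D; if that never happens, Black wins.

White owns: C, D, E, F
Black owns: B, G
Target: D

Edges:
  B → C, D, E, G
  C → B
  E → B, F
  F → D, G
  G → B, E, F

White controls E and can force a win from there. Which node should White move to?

A0 = {D}
A1: add {F} — F (White) has F→D.
A2: add {E} — E (White) has E→F.
A3 = A2; e.g. B (Black) can still go to C. Fixed point.
From E, successor F is in the attractor (rank 1); the other successor B is not.

F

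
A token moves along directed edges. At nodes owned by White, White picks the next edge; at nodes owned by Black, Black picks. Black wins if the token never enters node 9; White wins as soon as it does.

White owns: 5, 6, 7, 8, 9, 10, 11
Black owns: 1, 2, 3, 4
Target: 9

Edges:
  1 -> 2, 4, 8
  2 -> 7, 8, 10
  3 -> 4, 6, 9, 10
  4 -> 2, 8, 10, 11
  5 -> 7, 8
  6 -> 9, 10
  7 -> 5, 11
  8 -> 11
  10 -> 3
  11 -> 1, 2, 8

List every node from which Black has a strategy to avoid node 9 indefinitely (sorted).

1, 2, 3, 4, 5, 7, 8, 10, 11

A0 = {9}
A1: add {6} — 6 (White) has 6→9.
A2 = A1; e.g. 1 (Black) can still go to 2. Fixed point.
White's attractor = {6, 9}; Black avoids the target exactly from the complement.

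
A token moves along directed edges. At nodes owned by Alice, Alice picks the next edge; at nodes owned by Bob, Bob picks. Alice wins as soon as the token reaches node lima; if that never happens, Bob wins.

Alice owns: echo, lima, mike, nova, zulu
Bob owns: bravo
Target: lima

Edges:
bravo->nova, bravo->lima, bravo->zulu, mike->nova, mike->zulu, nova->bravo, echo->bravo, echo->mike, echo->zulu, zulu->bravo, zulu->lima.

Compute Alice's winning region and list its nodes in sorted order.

A0 = {lima}
A1: add {zulu} — zulu (Alice) has zulu→lima.
A2: add {echo, mike} — mike (Alice) has mike→zulu; echo (Alice) has echo→zulu.
A3 = A2; e.g. bravo (Bob) can still go to nova. Fixed point.
Alice's winning region = {echo, lima, mike, zulu}.

echo, lima, mike, zulu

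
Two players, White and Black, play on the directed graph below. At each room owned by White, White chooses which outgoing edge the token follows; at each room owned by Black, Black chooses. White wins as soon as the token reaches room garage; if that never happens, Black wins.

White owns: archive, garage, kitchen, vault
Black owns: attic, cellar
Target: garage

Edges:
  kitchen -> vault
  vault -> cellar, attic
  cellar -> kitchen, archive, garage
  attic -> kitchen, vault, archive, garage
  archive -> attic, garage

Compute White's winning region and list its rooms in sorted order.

archive, garage

A0 = {garage}
A1: add {archive} — archive (White) has archive→garage.
A2 = A1; e.g. kitchen (White) has no edge into A1. Fixed point.
White's winning region = {archive, garage}.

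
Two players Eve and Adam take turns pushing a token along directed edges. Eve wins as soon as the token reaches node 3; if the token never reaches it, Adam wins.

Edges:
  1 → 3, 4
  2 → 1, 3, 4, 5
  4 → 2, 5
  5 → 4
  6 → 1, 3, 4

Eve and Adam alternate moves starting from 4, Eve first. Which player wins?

Track states (vertex, player-to-move).
A0 = {(3,Eve), (3,Adam)}
A1: add {(1,Eve), (2,Eve), (6,Eve)}.
A2 = A1; e.g. (1,Adam) stays out. (4,Eve) never enters ⇒ Adam avoids the target.

Adam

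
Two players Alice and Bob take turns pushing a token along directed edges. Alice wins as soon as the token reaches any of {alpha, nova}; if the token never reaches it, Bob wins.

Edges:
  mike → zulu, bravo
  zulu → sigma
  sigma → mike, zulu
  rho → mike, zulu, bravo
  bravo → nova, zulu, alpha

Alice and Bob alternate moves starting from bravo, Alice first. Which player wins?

Track states (vertex, player-to-move).
A0 = {(nova,Alice), (nova,Bob), (alpha,Alice), (alpha,Bob)}
A1: add {(bravo,Alice)}.
(bravo,Alice) ∈ A1 ⇒ Alice forces the target.

Alice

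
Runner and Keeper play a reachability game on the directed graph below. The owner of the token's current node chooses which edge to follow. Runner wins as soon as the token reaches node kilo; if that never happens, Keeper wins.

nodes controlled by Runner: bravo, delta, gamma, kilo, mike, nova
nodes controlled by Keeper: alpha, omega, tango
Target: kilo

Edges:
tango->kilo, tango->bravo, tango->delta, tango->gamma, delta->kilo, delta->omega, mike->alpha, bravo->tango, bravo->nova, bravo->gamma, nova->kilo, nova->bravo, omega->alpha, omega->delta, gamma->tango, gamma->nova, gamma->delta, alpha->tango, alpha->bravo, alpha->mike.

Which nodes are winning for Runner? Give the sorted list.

bravo, delta, gamma, kilo, nova, tango

A0 = {kilo}
A1: add {delta, nova} — nova (Runner) has nova→kilo; delta (Runner) has delta→kilo.
A2: add {bravo, gamma} — bravo (Runner) has bravo→nova; gamma (Runner) has gamma→nova.
A3: add {tango} — tango (Keeper): all of {kilo, bravo, delta, gamma} already in.
A4 = A3; e.g. alpha (Keeper) can still go to mike. Fixed point.
Runner's winning region = {bravo, delta, gamma, kilo, nova, tango}.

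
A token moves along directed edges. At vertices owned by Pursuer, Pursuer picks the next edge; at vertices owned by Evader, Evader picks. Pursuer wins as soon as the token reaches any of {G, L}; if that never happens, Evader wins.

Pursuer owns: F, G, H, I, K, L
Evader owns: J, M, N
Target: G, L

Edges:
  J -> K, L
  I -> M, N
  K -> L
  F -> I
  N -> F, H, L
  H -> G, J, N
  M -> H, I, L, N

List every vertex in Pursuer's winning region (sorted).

A0 = {G, L}
A1: add {H, K} — H (Pursuer) has H→G; K (Pursuer) has K→L.
A2: add {J} — J (Evader): all of {K, L} already in.
A3 = A2; e.g. F (Pursuer) has no edge into A2. Fixed point.
Pursuer's winning region = {G, H, J, K, L}.

G, H, J, K, L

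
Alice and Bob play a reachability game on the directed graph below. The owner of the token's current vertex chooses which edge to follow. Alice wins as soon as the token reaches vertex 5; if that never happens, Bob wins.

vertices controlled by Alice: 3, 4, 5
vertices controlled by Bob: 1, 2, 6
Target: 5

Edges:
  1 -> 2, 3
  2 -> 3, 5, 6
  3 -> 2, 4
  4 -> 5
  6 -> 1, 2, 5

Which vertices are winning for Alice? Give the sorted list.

A0 = {5}
A1: add {4} — 4 (Alice) has 4→5.
A2: add {3} — 3 (Alice) has 3→4.
A3 = A2; e.g. 1 (Bob) can still go to 2. Fixed point.
Alice's winning region = {3, 4, 5}.

3, 4, 5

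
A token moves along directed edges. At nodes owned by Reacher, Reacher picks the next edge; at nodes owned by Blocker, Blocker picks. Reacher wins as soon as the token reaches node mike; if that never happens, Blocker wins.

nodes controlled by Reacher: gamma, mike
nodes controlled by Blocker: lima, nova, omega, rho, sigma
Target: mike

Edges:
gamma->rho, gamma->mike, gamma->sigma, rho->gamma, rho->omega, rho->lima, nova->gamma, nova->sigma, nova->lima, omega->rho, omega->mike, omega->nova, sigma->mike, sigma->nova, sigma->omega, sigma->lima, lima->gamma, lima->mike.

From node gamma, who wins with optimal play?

A0 = {mike}
A1: add {gamma} — gamma (Reacher) has gamma→mike.
gamma ∈ A1, so Reacher can force the target.

Reacher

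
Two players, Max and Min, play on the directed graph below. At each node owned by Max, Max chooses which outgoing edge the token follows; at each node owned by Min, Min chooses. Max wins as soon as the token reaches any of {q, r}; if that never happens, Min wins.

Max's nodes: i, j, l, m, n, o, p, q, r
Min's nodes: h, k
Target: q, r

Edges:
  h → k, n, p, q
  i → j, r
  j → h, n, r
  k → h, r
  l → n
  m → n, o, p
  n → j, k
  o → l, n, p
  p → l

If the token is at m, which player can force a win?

A0 = {q, r}
A1: add {i, j} — i (Max) has i→r; j (Max) has j→r.
A2: add {n} — n (Max) has n→j.
A3: add {l, m, o} — l (Max) has l→n; m (Max) has m→n; o (Max) has o→n.
m ∈ A3, so Max can force the target.

Max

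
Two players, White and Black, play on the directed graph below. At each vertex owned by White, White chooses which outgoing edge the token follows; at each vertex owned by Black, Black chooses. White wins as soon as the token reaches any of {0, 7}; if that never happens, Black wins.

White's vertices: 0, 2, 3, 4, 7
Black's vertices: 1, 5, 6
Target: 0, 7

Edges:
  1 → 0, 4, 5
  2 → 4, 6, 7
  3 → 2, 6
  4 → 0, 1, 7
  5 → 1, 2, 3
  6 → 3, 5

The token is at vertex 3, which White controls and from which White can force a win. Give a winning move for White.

2

A0 = {0, 7}
A1: add {2, 4} — 2 (White) has 2→7; 4 (White) has 4→0.
A2: add {3} — 3 (White) has 3→2.
A3 = A2; e.g. 1 (Black) can still go to 5. Fixed point.
From 3, successor 2 is in the attractor (rank 1); the other successor 6 is not.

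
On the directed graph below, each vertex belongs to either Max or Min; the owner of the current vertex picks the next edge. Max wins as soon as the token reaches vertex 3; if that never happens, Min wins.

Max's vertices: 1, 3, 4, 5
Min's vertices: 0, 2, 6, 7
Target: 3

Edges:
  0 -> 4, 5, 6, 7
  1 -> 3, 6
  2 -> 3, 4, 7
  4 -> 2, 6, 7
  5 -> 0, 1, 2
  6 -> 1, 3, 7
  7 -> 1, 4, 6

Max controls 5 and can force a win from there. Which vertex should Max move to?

1

A0 = {3}
A1: add {1} — 1 (Max) has 1→3.
A2: add {5} — 5 (Max) has 5→1.
A3 = A2; e.g. 0 (Min) can still go to 4. Fixed point.
From 5, successor 1 is in the attractor (rank 1); the other successors 0, 2 are not.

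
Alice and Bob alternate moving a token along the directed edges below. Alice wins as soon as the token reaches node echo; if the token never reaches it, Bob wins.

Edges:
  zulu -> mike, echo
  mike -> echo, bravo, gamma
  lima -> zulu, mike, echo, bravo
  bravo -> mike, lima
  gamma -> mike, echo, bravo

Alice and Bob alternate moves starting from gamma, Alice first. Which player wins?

Track states (vertex, player-to-move).
A0 = {(echo,Alice), (echo,Bob)}
A1: add {(zulu,Alice), (mike,Alice), (lima,Alice), (gamma,Alice)}.
(gamma,Alice) ∈ A1 ⇒ Alice forces the target.

Alice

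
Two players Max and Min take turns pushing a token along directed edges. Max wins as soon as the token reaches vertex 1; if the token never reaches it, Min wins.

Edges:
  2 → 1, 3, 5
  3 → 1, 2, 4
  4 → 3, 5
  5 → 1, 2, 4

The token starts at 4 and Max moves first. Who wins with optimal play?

Min

Track states (vertex, player-to-move).
A0 = {(1,Max), (1,Min)}
A1: add {(2,Max), (3,Max), (5,Max)}.
A2: add {(2,Min), (4,Min)}.
A3 = A2; e.g. (3,Min) stays out. (4,Max) never enters ⇒ Min avoids the target.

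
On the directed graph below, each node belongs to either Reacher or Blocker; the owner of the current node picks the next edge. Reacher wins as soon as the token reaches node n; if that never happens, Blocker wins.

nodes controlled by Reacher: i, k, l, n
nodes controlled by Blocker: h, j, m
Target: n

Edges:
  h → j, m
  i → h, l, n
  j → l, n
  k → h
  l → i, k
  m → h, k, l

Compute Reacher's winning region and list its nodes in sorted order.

i, j, l, n

A0 = {n}
A1: add {i} — i (Reacher) has i→n.
A2: add {l} — l (Reacher) has l→i.
A3: add {j} — j (Blocker): all of {l, n} already in.
A4 = A3; e.g. h (Blocker) can still go to m. Fixed point.
Reacher's winning region = {i, j, l, n}.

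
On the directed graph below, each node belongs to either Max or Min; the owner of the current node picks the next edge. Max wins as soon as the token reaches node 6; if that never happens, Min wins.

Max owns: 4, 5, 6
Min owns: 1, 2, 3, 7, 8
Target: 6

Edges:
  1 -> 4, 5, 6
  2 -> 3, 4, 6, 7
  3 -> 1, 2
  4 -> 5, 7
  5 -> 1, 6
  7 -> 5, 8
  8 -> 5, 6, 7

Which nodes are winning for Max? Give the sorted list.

1, 4, 5, 6

A0 = {6}
A1: add {5} — 5 (Max) has 5→6.
A2: add {4} — 4 (Max) has 4→5.
A3: add {1} — 1 (Min): all of {4, 5, 6} already in.
A4 = A3; e.g. 2 (Min) can still go to 3. Fixed point.
Max's winning region = {1, 4, 5, 6}.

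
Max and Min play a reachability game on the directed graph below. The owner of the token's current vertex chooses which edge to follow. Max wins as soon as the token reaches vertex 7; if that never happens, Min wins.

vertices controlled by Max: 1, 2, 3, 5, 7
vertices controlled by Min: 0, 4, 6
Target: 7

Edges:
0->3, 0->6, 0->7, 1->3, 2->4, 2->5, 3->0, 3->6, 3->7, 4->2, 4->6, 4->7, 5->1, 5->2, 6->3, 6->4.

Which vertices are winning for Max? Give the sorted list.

1, 2, 3, 5, 7

A0 = {7}
A1: add {3} — 3 (Max) has 3→7.
A2: add {1} — 1 (Max) has 1→3.
A3: add {5} — 5 (Max) has 5→1.
A4: add {2} — 2 (Max) has 2→5.
A5 = A4; e.g. 0 (Min) can still go to 6. Fixed point.
Max's winning region = {1, 2, 3, 5, 7}.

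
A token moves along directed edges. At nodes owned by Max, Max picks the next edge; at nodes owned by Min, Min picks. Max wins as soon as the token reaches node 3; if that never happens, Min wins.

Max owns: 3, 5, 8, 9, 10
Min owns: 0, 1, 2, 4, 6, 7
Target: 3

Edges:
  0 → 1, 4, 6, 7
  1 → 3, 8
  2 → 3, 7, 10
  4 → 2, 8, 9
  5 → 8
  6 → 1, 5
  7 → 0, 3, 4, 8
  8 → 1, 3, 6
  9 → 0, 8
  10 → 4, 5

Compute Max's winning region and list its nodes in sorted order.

1, 3, 5, 6, 8, 9, 10

A0 = {3}
A1: add {8} — 8 (Max) has 8→3.
A2: add {1, 5, 9} — 1 (Min): all of {3, 8} already in; 5 (Max) has 5→8; 9 (Max) has 9→8.
A3: add {6, 10} — 6 (Min): all of {1, 5} already in; 10 (Max) has 10→5.
A4 = A3; e.g. 0 (Min) can still go to 4. Fixed point.
Max's winning region = {1, 3, 5, 6, 8, 9, 10}.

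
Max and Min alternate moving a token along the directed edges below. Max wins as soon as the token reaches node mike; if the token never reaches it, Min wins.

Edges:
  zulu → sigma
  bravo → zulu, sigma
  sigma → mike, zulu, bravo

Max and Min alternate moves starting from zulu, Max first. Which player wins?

Min

Track states (vertex, player-to-move).
A0 = {(mike,Max), (mike,Min)}
A1: add {(sigma,Max)}.
A2: add {(zulu,Min)}.
A3: add {(bravo,Max)}.
A4 = A3; e.g. (zulu,Max) stays out. (zulu,Max) never enters ⇒ Min avoids the target.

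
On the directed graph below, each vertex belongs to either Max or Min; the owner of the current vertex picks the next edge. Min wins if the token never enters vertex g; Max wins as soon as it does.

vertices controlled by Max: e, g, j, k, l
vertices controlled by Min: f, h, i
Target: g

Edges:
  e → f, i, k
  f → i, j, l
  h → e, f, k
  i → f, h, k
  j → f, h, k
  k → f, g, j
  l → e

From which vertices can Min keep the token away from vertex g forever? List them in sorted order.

f, h, i

A0 = {g}
A1: add {k} — k (Max) has k→g.
A2: add {e, j} — e (Max) has e→k; j (Max) has j→k.
A3: add {l} — l (Max) has l→e.
A4 = A3; e.g. f (Min) can still go to i. Fixed point.
Max's attractor = {e, g, j, k, l}; Min avoids the target exactly from the complement.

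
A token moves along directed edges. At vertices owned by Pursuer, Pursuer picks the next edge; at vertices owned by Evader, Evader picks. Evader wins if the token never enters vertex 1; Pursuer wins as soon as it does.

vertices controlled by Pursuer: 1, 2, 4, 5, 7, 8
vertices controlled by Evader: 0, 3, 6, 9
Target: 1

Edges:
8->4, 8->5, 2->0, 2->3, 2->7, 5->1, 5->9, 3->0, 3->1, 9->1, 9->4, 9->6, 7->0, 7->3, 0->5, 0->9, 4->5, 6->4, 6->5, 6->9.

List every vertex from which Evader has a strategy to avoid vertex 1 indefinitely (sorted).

0, 2, 3, 6, 7, 9

A0 = {1}
A1: add {5} — 5 (Pursuer) has 5→1.
A2: add {4, 8} — 4 (Pursuer) has 4→5; 8 (Pursuer) has 8→5.
A3 = A2; e.g. 0 (Evader) can still go to 9. Fixed point.
Pursuer's attractor = {1, 4, 5, 8}; Evader avoids the target exactly from the complement.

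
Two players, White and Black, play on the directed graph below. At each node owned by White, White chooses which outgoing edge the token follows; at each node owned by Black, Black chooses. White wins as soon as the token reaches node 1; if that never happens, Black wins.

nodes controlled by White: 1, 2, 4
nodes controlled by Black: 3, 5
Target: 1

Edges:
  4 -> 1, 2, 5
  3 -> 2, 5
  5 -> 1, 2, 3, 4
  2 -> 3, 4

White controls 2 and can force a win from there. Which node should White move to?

A0 = {1}
A1: add {4} — 4 (White) has 4→1.
A2: add {2} — 2 (White) has 2→4.
A3 = A2; e.g. 3 (Black) can still go to 5. Fixed point.
From 2, successor 4 is in the attractor (rank 1); the other successor 3 is not.

4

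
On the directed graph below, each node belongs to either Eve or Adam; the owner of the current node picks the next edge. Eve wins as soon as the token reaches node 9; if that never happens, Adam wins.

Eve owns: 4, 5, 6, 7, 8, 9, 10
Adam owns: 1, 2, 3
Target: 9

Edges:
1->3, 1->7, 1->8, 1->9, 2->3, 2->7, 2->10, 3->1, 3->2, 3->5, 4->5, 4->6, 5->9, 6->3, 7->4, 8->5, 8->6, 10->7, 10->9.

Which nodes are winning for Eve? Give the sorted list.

A0 = {9}
A1: add {5, 10} — 5 (Eve) has 5→9; 10 (Eve) has 10→9.
A2: add {4, 8} — 4 (Eve) has 4→5; 8 (Eve) has 8→5.
A3: add {7} — 7 (Eve) has 7→4.
A4 = A3; e.g. 1 (Adam) can still go to 3. Fixed point.
Eve's winning region = {4, 5, 7, 8, 9, 10}.

4, 5, 7, 8, 9, 10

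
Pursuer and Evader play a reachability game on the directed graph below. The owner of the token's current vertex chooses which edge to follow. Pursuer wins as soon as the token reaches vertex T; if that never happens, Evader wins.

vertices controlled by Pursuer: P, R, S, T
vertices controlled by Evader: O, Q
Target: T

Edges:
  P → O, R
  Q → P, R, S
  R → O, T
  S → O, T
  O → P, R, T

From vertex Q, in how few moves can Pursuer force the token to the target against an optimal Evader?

3

A0 = {T}
A1: add {R, S} — R (Pursuer) has R→T; S (Pursuer) has S→T.
A2: add {P} — P (Pursuer) has P→R.
A3: add {O, Q} — O (Evader): all of {P, R, T} already in; Q (Evader): all of {P, R, S} already in.
A3 = all vertices. Fixed point.
Q enters the attractor at level 3, so Pursuer can force the target in 3 moves from there.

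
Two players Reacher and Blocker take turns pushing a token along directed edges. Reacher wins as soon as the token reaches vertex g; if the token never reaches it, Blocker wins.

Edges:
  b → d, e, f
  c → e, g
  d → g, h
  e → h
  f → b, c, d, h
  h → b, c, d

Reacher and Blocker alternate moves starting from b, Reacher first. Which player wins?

Blocker

Track states (vertex, player-to-move).
A0 = {(g,Reacher), (g,Blocker)}
A1: add {(c,Reacher), (d,Reacher)}.
A2 = A1; e.g. (b,Reacher) stays out. (b,Reacher) never enters ⇒ Blocker avoids the target.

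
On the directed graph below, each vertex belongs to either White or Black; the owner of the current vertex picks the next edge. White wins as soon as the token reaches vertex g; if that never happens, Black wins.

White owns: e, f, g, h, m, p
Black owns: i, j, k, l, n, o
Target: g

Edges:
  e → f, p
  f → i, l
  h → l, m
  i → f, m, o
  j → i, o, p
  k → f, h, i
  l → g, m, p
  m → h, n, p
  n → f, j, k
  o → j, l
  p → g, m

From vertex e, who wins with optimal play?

White

A0 = {g}
A1: add {p} — p (White) has p→g.
A2: add {e, m} — e (White) has e→p; m (White) has m→p.
e ∈ A2, so White can force the target.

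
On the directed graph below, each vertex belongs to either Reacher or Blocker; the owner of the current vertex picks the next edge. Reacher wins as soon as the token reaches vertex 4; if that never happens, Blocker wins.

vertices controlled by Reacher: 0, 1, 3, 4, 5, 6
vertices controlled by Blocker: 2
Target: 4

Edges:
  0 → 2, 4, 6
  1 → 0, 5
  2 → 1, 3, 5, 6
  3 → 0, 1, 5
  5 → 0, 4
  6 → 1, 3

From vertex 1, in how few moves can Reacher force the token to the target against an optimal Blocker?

2

A0 = {4}
A1: add {0, 5} — 0 (Reacher) has 0→4; 5 (Reacher) has 5→4.
A2: add {1, 3} — 1 (Reacher) has 1→0; 3 (Reacher) has 3→0.
1 enters the attractor at level 2, so Reacher can force the target in 2 moves from there.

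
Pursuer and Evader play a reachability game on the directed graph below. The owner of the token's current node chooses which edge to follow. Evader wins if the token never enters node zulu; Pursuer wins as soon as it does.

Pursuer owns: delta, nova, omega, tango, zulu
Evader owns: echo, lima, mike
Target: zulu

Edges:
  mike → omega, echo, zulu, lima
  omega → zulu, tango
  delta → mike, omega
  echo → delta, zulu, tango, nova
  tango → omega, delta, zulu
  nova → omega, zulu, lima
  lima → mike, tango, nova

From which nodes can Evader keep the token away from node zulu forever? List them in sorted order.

A0 = {zulu}
A1: add {nova, omega, tango} — omega (Pursuer) has omega→zulu; tango (Pursuer) has tango→zulu; nova (Pursuer) has nova→zulu.
A2: add {delta} — delta (Pursuer) has delta→omega.
A3: add {echo} — echo (Evader): all of {delta, zulu, tango, nova} already in.
A4 = A3; e.g. mike (Evader) can still go to lima. Fixed point.
Pursuer's attractor = {delta, echo, nova, omega, tango, zulu}; Evader avoids the target exactly from the complement.

lima, mike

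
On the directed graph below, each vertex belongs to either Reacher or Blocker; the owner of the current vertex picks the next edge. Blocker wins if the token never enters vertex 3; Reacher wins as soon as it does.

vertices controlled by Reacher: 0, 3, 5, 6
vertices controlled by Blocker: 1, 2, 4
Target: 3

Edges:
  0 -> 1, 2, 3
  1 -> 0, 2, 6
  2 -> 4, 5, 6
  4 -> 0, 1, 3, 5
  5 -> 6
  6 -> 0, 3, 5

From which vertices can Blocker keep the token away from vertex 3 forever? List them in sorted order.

1, 2, 4

A0 = {3}
A1: add {0, 6} — 0 (Reacher) has 0→3; 6 (Reacher) has 6→3.
A2: add {5} — 5 (Reacher) has 5→6.
A3 = A2; e.g. 1 (Blocker) can still go to 2. Fixed point.
Reacher's attractor = {0, 3, 5, 6}; Blocker avoids the target exactly from the complement.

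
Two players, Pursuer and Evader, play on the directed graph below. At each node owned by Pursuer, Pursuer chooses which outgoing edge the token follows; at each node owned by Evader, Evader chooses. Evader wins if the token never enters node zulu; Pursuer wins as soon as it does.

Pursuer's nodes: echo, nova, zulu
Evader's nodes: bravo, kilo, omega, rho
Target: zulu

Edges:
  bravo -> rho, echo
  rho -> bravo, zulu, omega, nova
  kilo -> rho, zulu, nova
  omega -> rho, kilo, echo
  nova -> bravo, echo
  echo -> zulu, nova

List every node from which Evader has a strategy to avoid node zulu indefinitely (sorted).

A0 = {zulu}
A1: add {echo} — echo (Pursuer) has echo→zulu.
A2: add {nova} — nova (Pursuer) has nova→echo.
A3 = A2; e.g. bravo (Evader) can still go to rho. Fixed point.
Pursuer's attractor = {echo, nova, zulu}; Evader avoids the target exactly from the complement.

bravo, kilo, omega, rho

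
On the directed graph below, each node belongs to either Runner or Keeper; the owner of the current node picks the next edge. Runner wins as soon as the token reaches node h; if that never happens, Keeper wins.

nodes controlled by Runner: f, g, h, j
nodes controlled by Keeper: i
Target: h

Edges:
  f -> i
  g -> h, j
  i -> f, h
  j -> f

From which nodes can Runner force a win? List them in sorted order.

A0 = {h}
A1: add {g} — g (Runner) has g→h.
A2 = A1; e.g. f (Runner) has no edge into A1. Fixed point.
Runner's winning region = {g, h}.

g, h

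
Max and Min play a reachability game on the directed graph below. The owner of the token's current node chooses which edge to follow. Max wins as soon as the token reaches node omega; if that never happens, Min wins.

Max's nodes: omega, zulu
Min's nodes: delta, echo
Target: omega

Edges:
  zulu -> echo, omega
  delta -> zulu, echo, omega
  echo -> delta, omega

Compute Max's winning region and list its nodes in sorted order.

A0 = {omega}
A1: add {zulu} — zulu (Max) has zulu→omega.
A2 = A1; e.g. delta (Min) can still go to echo. Fixed point.
Max's winning region = {omega, zulu}.

omega, zulu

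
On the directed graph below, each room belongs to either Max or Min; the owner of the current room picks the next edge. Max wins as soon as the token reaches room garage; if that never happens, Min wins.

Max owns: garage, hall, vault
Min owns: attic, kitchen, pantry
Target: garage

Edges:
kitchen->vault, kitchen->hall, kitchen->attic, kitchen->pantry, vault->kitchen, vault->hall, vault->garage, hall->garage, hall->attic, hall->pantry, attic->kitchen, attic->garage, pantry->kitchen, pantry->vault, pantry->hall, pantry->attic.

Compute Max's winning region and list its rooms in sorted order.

A0 = {garage}
A1: add {hall, vault} — vault (Max) has vault→garage; hall (Max) has hall→garage.
A2 = A1; e.g. kitchen (Min) can still go to attic. Fixed point.
Max's winning region = {garage, hall, vault}.

garage, hall, vault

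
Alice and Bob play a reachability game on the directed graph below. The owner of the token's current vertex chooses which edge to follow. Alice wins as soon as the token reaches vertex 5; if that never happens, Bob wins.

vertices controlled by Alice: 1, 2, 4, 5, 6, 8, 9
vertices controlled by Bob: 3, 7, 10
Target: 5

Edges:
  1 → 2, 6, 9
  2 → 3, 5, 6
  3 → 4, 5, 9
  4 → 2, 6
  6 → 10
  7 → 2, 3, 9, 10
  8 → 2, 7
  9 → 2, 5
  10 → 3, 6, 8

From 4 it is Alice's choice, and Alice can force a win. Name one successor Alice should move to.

2

A0 = {5}
A1: add {2, 9} — 2 (Alice) has 2→5; 9 (Alice) has 9→5.
A2: add {1, 4, 8} — 1 (Alice) has 1→2; 4 (Alice) has 4→2; 8 (Alice) has 8→2.
A3: add {3} — 3 (Bob): all of {4, 5, 9} already in.
A4 = A3; e.g. 6 (Alice) has no edge into A3. Fixed point.
From 4, successor 2 is in the attractor (rank 1); the other successor 6 is not.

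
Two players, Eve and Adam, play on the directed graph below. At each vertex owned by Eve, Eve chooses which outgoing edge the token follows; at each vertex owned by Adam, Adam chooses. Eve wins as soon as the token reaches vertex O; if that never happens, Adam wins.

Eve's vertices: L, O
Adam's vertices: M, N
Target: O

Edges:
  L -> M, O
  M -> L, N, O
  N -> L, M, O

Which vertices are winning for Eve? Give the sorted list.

A0 = {O}
A1: add {L} — L (Eve) has L→O.
A2 = A1; e.g. M (Adam) can still go to N. Fixed point.
Eve's winning region = {L, O}.

L, O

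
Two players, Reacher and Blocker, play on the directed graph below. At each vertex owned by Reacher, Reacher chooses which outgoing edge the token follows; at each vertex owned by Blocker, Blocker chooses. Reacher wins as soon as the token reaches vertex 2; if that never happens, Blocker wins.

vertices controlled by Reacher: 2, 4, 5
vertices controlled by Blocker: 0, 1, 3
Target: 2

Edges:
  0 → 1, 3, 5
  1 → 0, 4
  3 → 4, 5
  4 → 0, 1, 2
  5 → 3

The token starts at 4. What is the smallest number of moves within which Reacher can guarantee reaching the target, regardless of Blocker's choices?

1

A0 = {2}
A1: add {4} — 4 (Reacher) has 4→2.
A2 = A1; e.g. 0 (Blocker) can still go to 1. Fixed point.
4 enters the attractor at level 1, so Reacher can force the target in 1 move from there.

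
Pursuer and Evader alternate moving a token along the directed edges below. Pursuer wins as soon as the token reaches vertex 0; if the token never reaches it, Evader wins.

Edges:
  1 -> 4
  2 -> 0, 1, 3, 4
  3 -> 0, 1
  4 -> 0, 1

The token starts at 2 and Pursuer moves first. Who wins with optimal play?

Pursuer

Track states (vertex, player-to-move).
A0 = {(0,Pursuer), (0,Evader)}
A1: add {(2,Pursuer), (3,Pursuer), (4,Pursuer)}.
(2,Pursuer) ∈ A1 ⇒ Pursuer forces the target.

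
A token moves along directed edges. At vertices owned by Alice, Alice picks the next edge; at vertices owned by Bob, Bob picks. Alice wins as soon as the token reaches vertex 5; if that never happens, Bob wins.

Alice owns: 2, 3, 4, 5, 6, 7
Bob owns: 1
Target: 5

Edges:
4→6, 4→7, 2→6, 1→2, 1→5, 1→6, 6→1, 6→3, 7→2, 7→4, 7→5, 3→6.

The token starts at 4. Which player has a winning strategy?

A0 = {5}
A1: add {7} — 7 (Alice) has 7→5.
A2: add {4} — 4 (Alice) has 4→7.
A3 = A2; e.g. 1 (Bob) can still go to 2. Fixed point.
4 ∈ A2, so Alice can force the target.

Alice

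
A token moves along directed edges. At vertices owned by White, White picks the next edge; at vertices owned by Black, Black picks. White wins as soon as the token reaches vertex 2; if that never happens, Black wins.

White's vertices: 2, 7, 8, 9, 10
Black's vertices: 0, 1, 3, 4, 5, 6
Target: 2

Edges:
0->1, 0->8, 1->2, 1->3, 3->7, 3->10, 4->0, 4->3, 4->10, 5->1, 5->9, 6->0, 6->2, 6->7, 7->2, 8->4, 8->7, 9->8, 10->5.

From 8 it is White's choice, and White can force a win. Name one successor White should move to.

A0 = {2}
A1: add {7} — 7 (White) has 7→2.
A2: add {8} — 8 (White) has 8→7.
A3: add {9} — 9 (White) has 9→8.
A4 = A3; e.g. 0 (Black) can still go to 1. Fixed point.
From 8, successor 7 is in the attractor (rank 1); the other successor 4 is not.

7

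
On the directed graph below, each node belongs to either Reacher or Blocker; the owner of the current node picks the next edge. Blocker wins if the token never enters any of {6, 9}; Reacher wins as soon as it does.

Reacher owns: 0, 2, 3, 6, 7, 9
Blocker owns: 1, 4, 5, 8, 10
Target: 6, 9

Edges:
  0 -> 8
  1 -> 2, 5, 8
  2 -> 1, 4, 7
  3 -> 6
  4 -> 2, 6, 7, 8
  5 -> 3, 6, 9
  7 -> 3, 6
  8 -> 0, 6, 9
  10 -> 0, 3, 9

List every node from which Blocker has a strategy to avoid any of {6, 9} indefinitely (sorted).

0, 1, 4, 8, 10

A0 = {6, 9}
A1: add {3, 7} — 3 (Reacher) has 3→6; 7 (Reacher) has 7→6.
A2: add {2, 5} — 2 (Reacher) has 2→7; 5 (Blocker): all of {3, 6, 9} already in.
A3 = A2; e.g. 0 (Reacher) has no edge into A2. Fixed point.
Reacher's attractor = {2, 3, 5, 6, 7, 9}; Blocker avoids the target exactly from the complement.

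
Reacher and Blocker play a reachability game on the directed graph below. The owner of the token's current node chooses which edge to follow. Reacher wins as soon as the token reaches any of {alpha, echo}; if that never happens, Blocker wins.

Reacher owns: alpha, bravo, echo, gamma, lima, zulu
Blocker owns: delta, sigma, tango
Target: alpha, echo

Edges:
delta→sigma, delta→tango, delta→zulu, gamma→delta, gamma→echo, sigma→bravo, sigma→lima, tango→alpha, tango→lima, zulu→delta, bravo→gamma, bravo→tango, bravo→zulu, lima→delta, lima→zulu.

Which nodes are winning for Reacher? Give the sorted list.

A0 = {alpha, echo}
A1: add {gamma} — gamma (Reacher) has gamma→echo.
A2: add {bravo} — bravo (Reacher) has bravo→gamma.
A3 = A2; e.g. delta (Blocker) can still go to sigma. Fixed point.
Reacher's winning region = {alpha, bravo, echo, gamma}.

alpha, bravo, echo, gamma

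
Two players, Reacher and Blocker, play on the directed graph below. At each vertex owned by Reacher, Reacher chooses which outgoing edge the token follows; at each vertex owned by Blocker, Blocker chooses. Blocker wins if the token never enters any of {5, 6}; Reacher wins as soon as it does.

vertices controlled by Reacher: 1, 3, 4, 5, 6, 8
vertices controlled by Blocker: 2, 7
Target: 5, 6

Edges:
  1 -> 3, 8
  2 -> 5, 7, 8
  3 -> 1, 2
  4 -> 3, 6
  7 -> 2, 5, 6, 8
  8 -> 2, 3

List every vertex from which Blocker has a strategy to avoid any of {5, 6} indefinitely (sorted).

1, 2, 3, 7, 8

A0 = {5, 6}
A1: add {4} — 4 (Reacher) has 4→6.
A2 = A1; e.g. 1 (Reacher) has no edge into A1. Fixed point.
Reacher's attractor = {4, 5, 6}; Blocker avoids the target exactly from the complement.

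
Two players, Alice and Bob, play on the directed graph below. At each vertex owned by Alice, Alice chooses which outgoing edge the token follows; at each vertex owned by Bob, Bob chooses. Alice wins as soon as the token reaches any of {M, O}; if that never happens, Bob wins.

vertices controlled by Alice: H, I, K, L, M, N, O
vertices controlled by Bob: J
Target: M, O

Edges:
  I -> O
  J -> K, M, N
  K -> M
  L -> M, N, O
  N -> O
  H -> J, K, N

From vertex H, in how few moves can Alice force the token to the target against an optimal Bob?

A0 = {M, O}
A1: add {I, K, L, N} — I (Alice) has I→O; K (Alice) has K→M; L (Alice) has L→M; N (Alice) has N→O.
A2: add {H, J} — H (Alice) has H→K; J (Bob): all of {K, M, N} already in.
A2 = all vertices. Fixed point.
H enters the attractor at level 2, so Alice can force the target in 2 moves from there.

2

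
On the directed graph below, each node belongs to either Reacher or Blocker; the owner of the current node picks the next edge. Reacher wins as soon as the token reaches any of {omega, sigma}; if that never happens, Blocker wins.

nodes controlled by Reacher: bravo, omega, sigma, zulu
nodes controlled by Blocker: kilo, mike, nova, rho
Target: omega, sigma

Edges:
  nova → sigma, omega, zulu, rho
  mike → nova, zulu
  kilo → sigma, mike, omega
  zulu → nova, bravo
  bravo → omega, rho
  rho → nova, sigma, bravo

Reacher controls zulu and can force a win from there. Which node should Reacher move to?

A0 = {omega, sigma}
A1: add {bravo} — bravo (Reacher) has bravo→omega.
A2: add {zulu} — zulu (Reacher) has zulu→bravo.
A3 = A2; e.g. nova (Blocker) can still go to rho. Fixed point.
From zulu, successor bravo is in the attractor (rank 1); the other successor nova is not.

bravo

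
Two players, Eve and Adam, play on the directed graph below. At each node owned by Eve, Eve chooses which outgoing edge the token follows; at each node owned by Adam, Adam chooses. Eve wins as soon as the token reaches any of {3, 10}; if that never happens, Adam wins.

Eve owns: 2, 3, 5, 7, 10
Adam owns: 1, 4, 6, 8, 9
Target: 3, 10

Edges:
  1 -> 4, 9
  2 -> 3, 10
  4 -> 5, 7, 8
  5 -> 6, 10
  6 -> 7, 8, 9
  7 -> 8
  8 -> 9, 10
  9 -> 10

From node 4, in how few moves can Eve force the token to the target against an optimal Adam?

4

A0 = {3, 10}
A1: add {2, 5, 9} — 2 (Eve) has 2→3; 5 (Eve) has 5→10; 9 (Adam): all of {10} already in.
A2: add {8} — 8 (Adam): all of {9, 10} already in.
A3: add {7} — 7 (Eve) has 7→8.
A4: add {4, 6} — 4 (Adam): all of {5, 7, 8} already in; 6 (Adam): all of {7, 8, 9} already in.
4 enters the attractor at level 4, so Eve can force the target in 4 moves from there.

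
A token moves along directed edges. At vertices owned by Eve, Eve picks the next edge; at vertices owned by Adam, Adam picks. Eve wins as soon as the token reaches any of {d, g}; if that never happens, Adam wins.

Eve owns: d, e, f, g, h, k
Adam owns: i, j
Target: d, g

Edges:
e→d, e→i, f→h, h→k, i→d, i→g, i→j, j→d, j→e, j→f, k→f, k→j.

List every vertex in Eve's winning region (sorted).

d, e, g

A0 = {d, g}
A1: add {e} — e (Eve) has e→d.
A2 = A1; e.g. f (Eve) has no edge into A1. Fixed point.
Eve's winning region = {d, e, g}.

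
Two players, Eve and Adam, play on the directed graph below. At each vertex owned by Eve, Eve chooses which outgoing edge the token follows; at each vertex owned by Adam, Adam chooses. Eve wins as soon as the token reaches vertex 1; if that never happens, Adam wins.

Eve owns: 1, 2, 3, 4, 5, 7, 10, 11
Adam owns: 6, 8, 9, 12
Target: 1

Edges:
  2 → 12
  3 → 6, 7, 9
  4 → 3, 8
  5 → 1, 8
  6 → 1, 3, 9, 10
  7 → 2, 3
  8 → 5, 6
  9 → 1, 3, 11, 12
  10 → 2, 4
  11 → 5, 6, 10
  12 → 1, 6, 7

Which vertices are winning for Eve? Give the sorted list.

1, 5, 11

A0 = {1}
A1: add {5} — 5 (Eve) has 5→1.
A2: add {11} — 11 (Eve) has 11→5.
A3 = A2; e.g. 2 (Eve) has no edge into A2. Fixed point.
Eve's winning region = {1, 5, 11}.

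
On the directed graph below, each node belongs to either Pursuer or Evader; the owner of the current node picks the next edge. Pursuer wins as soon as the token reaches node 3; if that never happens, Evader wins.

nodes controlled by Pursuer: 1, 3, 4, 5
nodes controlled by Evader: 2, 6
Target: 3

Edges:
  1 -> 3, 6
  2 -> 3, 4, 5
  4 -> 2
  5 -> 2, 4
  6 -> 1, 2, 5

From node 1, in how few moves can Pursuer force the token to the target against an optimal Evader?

1

A0 = {3}
A1: add {1} — 1 (Pursuer) has 1→3.
A2 = A1; e.g. 2 (Evader) can still go to 4. Fixed point.
1 enters the attractor at level 1, so Pursuer can force the target in 1 move from there.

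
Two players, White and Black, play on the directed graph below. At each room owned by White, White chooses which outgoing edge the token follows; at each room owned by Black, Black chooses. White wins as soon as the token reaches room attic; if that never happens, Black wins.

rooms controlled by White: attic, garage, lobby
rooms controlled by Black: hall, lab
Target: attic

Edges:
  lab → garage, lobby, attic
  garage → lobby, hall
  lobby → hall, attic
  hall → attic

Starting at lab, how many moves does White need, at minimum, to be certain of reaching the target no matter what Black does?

A0 = {attic}
A1: add {hall, lobby} — lobby (White) has lobby→attic; hall (Black): all of {attic} already in.
A2: add {garage} — garage (White) has garage→lobby.
A3: add {lab} — lab (Black): all of {garage, lobby, attic} already in.
A3 = all vertices. Fixed point.
lab enters the attractor at level 3, so White can force the target in 3 moves from there.

3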